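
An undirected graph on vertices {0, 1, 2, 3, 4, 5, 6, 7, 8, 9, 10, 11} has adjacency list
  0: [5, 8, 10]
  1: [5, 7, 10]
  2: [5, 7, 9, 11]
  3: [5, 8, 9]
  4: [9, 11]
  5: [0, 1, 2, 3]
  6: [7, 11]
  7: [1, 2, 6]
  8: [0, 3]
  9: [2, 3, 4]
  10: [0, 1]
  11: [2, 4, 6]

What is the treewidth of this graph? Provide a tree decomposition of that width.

Treewidth 3.
One such decomposition:
Bags: B1 = {4, 6, 7, 11}  B2 = {2, 4, 7, 11}  B3 = {2, 4, 7, 9}  B4 = {1, 2, 7, 9}  B5 = {1, 2, 5, 9}  B6 = {1, 3, 5, 9}  B7 = {1, 3, 5, 10}  B8 = {0, 3, 5, 10}  B9 = {0, 3, 8, 10}
Tree: B1–B2, B2–B3, B3–B4, B4–B5, B5–B6, B6–B7, B7–B8, B8–B9

The largest bag has 4 vertices, giving width 3; this decomposition certifies tw(G) ≤ 3. For the lower bound: the 4 vertex sets {4,6,11}, {7}, {2}, {1,3,5,9} are disjoint, each induces a connected subgraph, and every pair is joined by at least one edge of G. Contracting each set to a single vertex therefore yields K_{4} as a minor, and since treewidth is minor-monotone, tw(G) ≥ tw(K_{4}) = 3. The upper and lower bounds meet at 3, so that is the treewidth.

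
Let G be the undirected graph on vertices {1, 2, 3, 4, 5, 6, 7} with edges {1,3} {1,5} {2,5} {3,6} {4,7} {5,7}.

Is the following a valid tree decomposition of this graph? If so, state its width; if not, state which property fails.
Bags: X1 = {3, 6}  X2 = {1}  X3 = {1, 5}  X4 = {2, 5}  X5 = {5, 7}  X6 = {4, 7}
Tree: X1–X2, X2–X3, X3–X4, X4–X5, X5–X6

A tree decomposition must satisfy three properties: every vertex lies in some bag; for every edge, both endpoints lie together in some bag; and for every vertex, the bags containing it form a connected subtree. Here edge (3,1) lies in no bag, so the decomposition is invalid.

No — edge (3,1) lies in no bag.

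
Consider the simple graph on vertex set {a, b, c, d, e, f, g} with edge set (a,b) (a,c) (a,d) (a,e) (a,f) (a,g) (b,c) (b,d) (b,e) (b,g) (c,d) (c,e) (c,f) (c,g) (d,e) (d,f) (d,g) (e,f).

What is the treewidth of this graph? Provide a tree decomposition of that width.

Treewidth 4.
One optimal decomposition is:
Bags: B1 = {a, b, c, d, e}  B2 = {a, c, d, e, f}  B3 = {a, b, c, d, g}
Tree: B1–B2, B1–B3

The largest bag has 5 vertices, giving width 4; this decomposition certifies tw(G) ≤ 4. For the lower bound, the 5 vertices {a, b, c, d, g} are pairwise adjacent, and any tree decomposition puts a clique entirely inside one bag — forcing width ≥ 4. Hence tw(G) = 4 exactly.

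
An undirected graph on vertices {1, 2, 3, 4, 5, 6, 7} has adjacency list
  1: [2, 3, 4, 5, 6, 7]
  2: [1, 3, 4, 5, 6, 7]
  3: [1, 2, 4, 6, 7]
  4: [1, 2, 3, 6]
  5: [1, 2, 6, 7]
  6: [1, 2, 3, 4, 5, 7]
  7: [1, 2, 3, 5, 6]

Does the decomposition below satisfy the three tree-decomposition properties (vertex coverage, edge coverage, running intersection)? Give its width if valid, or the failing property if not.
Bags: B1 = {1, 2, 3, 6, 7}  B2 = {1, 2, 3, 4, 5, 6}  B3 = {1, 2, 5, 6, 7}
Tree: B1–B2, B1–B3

No — bags containing vertex 5 are not connected in the tree.

A tree decomposition must satisfy three properties: every vertex lies in some bag; for every edge, both endpoints lie together in some bag; and for every vertex, the bags containing it form a connected subtree. Here bags containing vertex 5 are not connected in the tree, so the decomposition is invalid.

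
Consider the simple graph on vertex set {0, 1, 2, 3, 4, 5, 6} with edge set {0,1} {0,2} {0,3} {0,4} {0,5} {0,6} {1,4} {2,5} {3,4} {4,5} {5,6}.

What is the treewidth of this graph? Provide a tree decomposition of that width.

Every bag has size at most 3, so the width is 3 − 1 = 2 and tw(G) ≤ 2. Conversely, {0, 2, 5} is a clique of size 3, and the vertices of any clique must share a bag in every tree decomposition; so some bag has ≥ 3 vertices and tw(G) ≥ 2. Hence tw(G) = 2 exactly.

Treewidth 2.
One optimal decomposition is:
Bags: B1 = {0, 1, 4}  B2 = {0, 4, 5}  B3 = {0, 5, 6}  B4 = {0, 3, 4}  B5 = {0, 2, 5}
Tree: B1–B2, B2–B3, B1–B4, B3–B5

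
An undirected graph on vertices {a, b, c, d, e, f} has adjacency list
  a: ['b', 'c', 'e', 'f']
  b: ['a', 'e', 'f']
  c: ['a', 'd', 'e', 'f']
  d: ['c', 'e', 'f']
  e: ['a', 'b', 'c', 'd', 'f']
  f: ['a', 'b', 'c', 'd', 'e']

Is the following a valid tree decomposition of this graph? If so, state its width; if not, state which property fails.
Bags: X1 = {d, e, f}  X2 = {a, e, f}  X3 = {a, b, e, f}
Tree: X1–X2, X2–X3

A tree decomposition must satisfy three properties: every vertex lies in some bag; for every edge, both endpoints lie together in some bag; and for every vertex, the bags containing it form a connected subtree. Here vertex c appears in no bag, so the decomposition is invalid.

No — vertex c appears in no bag.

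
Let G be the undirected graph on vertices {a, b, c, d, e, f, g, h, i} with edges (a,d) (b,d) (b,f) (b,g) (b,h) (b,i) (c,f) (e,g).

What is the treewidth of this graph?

1

A width-1 tree decomposition is:
Bags: B1 = {b, g}  B2 = {b, i}  B3 = {b, f}  B4 = {b, d}  B5 = {b, h}  B6 = {e, g}  B7 = {c, f}  B8 = {a, d}
Tree: B1–B2, B2–B3, B2–B4, B1–B5, B1–B6, B3–B7, B4–B8
Every bag has size at most 2, so the width is 2 − 1 = 1 and tw(G) ≤ 1. G has an edge, so its treewidth is at least 1. Combining the bounds, tw(G) = 1.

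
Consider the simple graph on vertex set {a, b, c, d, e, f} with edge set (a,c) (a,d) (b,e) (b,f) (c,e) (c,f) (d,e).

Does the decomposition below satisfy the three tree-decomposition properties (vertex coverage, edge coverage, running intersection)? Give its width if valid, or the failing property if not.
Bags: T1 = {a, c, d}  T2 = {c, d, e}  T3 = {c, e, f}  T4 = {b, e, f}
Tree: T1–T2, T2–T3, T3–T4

Yes; width 2.

Vertex coverage: the bags together contain {a, b, c, d, e, f}, the full vertex set. Edge coverage: each edge of G has both endpoints in at least one bag. Running intersection: for every vertex, the bags containing it form a connected subtree. All three properties hold, so this is a valid tree decomposition of width max|bag| − 1 = 2, and hence tw(G) ≤ 2.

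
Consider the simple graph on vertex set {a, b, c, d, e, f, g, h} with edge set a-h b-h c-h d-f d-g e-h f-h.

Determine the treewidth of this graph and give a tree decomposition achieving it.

Treewidth 1.
Bags: B1 = {d, f}  B2 = {d, g}  B3 = {f, h}  B4 = {b, h}  B5 = {c, h}  B6 = {a, h}  B7 = {e, h}
Tree: B1–B2, B1–B3, B3–B4, B3–B5, B5–B6, B6–B7

The largest bag has 2 vertices, giving width 1; this decomposition certifies tw(G) ≤ 1. G has an edge, so its treewidth is at least 1. The upper and lower bounds meet at 1, so that is the treewidth.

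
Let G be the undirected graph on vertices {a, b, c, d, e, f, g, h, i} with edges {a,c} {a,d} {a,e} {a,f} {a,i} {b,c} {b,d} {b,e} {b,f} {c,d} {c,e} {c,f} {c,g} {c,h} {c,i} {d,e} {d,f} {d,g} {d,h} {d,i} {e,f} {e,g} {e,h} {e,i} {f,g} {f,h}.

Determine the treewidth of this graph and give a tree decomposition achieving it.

The largest bag has 5 vertices, giving width 4; this decomposition certifies tw(G) ≤ 4. On the other hand G contains the 5-clique {c, d, e, f, g}. A clique must lie in a single bag of any decomposition, so no decomposition can have width below 4. Therefore the treewidth is 4.

Treewidth 4.
Bags: B1 = {a, c, d, e, f}  B2 = {b, c, d, e, f}  B3 = {a, c, d, e, i}  B4 = {c, d, e, f, g}  B5 = {c, d, e, f, h}
Tree: B1–B2, B1–B3, B2–B4, B1–B5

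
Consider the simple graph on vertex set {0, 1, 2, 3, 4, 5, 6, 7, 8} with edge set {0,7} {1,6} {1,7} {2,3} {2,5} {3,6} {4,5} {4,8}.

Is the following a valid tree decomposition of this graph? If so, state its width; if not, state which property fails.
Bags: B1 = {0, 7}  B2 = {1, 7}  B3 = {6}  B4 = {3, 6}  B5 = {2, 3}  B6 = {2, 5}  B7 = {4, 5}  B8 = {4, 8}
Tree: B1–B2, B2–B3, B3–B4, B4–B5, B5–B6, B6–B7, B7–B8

No — edge (1,6) lies in no bag.

A tree decomposition must satisfy three properties: every vertex lies in some bag; for every edge, both endpoints lie together in some bag; and for every vertex, the bags containing it form a connected subtree. Here edge (1,6) lies in no bag, so the decomposition is invalid.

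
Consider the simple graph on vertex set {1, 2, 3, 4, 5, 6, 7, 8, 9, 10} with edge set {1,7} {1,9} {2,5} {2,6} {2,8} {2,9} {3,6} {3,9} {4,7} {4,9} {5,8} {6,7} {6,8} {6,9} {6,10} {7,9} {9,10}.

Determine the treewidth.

2

A width-2 tree decomposition is:
Bags: B1 = {6, 7, 9}  B2 = {4, 7, 9}  B3 = {6, 9, 10}  B4 = {1, 7, 9}  B5 = {2, 6, 9}  B6 = {2, 6, 8}  B7 = {2, 5, 8}  B8 = {3, 6, 9}
Tree: B1–B2, B1–B3, B1–B4, B1–B5, B5–B6, B6–B7, B3–B8
Each bag holds 3 vertices, so the decomposition has width 2, which upper-bounds the treewidth. For the lower bound, the 3 vertices {2, 5, 8} are pairwise adjacent, and any tree decomposition puts a clique entirely inside one bag — forcing width ≥ 2. Combining the bounds, tw(G) = 2.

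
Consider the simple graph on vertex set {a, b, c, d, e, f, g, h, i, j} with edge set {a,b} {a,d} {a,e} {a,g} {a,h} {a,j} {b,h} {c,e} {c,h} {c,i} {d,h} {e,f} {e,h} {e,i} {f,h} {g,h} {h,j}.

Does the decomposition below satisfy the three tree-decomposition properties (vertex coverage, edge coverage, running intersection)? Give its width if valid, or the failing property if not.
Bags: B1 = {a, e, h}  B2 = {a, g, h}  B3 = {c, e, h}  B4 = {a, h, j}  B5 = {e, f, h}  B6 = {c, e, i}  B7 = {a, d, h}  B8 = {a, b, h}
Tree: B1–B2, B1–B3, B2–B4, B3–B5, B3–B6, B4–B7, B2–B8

Every vertex of G appears in some bag (union = {a, b, c, d, e, f, g, h, i, j}); every edge is covered by a bag; and for each vertex v the set of bags containing v is connected in the bag tree. The decomposition is therefore valid. The largest bag has 3 vertices, so the width is 2.

Yes; width 2.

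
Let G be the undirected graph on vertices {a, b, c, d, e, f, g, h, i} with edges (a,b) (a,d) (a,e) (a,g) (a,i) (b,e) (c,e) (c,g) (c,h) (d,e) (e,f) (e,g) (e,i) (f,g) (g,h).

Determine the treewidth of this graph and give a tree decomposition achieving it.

Every bag has size at most 3, so the width is 3 − 1 = 2 and tw(G) ≤ 2. For the lower bound, the 3 vertices {a, d, e} are pairwise adjacent, and any tree decomposition puts a clique entirely inside one bag — forcing width ≥ 2. Therefore the treewidth is 2.

Treewidth 2.
One optimal decomposition is:
Bags: B1 = {e, f, g}  B2 = {a, e, g}  B3 = {a, d, e}  B4 = {a, b, e}  B5 = {c, e, g}  B6 = {c, g, h}  B7 = {a, e, i}
Tree: B1–B2, B2–B3, B3–B4, B2–B5, B5–B6, B2–B7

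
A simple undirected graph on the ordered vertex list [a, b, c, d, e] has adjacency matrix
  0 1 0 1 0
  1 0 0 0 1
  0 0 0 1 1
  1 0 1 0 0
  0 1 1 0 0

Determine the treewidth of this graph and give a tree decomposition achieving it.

Every bag has size at most 3, so the width is 3 − 1 = 2 and tw(G) ≤ 2. The edges a–b–e–c–d–a form a cycle, so G is not a tree and its treewidth is at least 2. Combining the bounds, tw(G) = 2.

Treewidth 2.
One such decomposition:
Bags: B1 = {a, b, e}  B2 = {a, c, e}  B3 = {a, c, d}
Tree: B1–B2, B2–B3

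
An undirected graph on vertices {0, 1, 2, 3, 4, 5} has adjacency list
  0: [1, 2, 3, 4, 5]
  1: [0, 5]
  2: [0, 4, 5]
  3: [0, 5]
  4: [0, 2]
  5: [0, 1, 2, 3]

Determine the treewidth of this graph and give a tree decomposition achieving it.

Each bag holds 3 vertices, so the decomposition has width 2, which upper-bounds the treewidth. For the lower bound, the 3 vertices {0, 2, 4} are pairwise adjacent, and any tree decomposition puts a clique entirely inside one bag — forcing width ≥ 2. Therefore the treewidth is 2.

Treewidth 2.
Bags: B1 = {0, 2, 5}  B2 = {0, 1, 5}  B3 = {0, 3, 5}  B4 = {0, 2, 4}
Tree: B1–B2, B2–B3, B1–B4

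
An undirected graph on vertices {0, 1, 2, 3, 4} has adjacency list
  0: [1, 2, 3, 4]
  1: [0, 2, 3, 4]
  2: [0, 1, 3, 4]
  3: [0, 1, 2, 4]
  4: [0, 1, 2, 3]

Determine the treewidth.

A width-4 tree decomposition is:
Bags: B1 = {0, 1, 2, 3, 4}
Tree: (single bag)
A single bag containing all 5 vertices is trivially a valid decomposition of width 4. Conversely, {0, 1, 2, 3, 4} is a clique of size 5, and the vertices of any clique must share a bag in every tree decomposition; so some bag has ≥ 5 vertices and tw(G) ≥ 4. Hence tw(G) = 4 exactly.

4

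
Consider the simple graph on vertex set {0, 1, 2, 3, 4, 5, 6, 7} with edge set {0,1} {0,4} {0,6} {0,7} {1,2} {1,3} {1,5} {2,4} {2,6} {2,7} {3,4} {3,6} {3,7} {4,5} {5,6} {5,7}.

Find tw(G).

A width-4 tree decomposition is:
Bags: B1 = {0, 1, 2, 3, 5}  B2 = {0, 2, 3, 4, 5}  B3 = {0, 2, 3, 5, 6}  B4 = {0, 2, 3, 5, 7}
Tree: B1–B2, B2–B3, B3–B4
Every bag has size at most 5, so the width is 5 − 1 = 4 and tw(G) ≤ 4. For the lower bound: the 5 vertex sets {1,5}, {2,4}, {0,6}, {3}, {7} are disjoint, each induces a connected subgraph, and every pair is joined by at least one edge of G. Contracting each set to a single vertex therefore yields K_{5} as a minor, and since treewidth is minor-monotone, tw(G) ≥ tw(K_{5}) = 4. Therefore the treewidth is 4.

4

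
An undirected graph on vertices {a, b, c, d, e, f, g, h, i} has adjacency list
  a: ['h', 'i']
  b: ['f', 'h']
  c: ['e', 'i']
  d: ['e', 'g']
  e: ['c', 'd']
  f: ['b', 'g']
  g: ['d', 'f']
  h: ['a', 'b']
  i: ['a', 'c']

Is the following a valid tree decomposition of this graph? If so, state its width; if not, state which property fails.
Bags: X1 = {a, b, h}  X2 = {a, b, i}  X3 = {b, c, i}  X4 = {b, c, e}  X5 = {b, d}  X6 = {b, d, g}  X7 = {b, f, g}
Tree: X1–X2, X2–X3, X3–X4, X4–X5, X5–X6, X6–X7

No — edge (e,d) lies in no bag.

A tree decomposition must satisfy three properties: every vertex lies in some bag; for every edge, both endpoints lie together in some bag; and for every vertex, the bags containing it form a connected subtree. Here edge (e,d) lies in no bag, so the decomposition is invalid.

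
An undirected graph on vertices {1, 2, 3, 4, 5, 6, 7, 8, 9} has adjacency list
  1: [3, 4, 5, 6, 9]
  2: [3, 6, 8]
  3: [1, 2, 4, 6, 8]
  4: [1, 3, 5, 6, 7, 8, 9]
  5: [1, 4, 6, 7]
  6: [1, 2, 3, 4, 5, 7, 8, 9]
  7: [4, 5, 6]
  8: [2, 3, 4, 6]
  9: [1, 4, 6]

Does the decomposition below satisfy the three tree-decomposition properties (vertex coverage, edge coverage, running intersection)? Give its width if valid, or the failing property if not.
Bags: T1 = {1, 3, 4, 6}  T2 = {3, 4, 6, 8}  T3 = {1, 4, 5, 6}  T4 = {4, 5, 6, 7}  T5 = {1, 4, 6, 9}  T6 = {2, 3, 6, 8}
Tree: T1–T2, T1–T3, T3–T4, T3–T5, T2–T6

Every vertex of G appears in some bag (union = {1, 2, 3, 4, 5, 6, 7, 8, 9}); every edge is covered by a bag; and for each vertex v the set of bags containing v is connected in the bag tree. The decomposition is therefore valid. The largest bag has 4 vertices, so the width is 3.

Yes; width 3.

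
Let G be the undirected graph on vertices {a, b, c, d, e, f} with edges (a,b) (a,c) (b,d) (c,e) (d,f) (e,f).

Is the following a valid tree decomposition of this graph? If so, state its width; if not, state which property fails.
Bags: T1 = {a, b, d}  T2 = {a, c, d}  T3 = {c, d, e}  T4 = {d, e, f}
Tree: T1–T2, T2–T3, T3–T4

Yes; width 2.

Checking the three conditions: (i) the bags cover all of {a, b, c, d, e, f}; (ii) for each edge, some bag contains both endpoints; (iii) the bags containing any fixed vertex form a subtree. All hold, so the decomposition is valid with width 3 − 1 = 2.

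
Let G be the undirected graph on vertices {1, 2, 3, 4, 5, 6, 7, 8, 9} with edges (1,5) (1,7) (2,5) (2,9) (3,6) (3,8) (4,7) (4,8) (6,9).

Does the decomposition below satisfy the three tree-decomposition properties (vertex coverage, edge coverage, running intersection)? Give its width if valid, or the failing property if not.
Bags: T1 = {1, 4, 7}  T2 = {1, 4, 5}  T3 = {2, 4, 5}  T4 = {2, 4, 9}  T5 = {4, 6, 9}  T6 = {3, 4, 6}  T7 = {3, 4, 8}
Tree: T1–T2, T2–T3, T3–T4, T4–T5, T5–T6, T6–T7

Every vertex of G appears in some bag (union = {1, 2, 3, 4, 5, 6, 7, 8, 9}); every edge is covered by a bag; and for each vertex v the set of bags containing v is connected in the bag tree. The decomposition is therefore valid. The largest bag has 3 vertices, so the width is 2.

Yes; width 2.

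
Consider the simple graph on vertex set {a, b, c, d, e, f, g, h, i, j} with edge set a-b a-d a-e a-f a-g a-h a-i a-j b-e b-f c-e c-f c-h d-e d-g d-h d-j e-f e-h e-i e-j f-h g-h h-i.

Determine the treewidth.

3

A width-3 tree decomposition is:
Bags: B1 = {a, e, f, h}  B2 = {a, d, e, h}  B3 = {a, e, h, i}  B4 = {c, e, f, h}  B5 = {a, b, e, f}  B6 = {a, d, e, j}  B7 = {a, d, g, h}
Tree: B1–B2, B1–B3, B1–B4, B1–B5, B2–B6, B2–B7
Each bag holds 4 vertices, so the decomposition has width 3, which upper-bounds the treewidth. For the lower bound, the 4 vertices {c, e, f, h} are pairwise adjacent, and any tree decomposition puts a clique entirely inside one bag — forcing width ≥ 3. Therefore the treewidth is 3.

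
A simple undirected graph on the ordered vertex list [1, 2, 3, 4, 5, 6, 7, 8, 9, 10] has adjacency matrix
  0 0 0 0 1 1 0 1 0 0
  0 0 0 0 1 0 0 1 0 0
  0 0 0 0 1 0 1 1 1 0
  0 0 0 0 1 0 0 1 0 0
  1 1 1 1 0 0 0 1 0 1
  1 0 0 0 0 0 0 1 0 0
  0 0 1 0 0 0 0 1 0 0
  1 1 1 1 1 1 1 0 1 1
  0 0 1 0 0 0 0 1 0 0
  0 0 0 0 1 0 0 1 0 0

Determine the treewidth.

2

A width-2 tree decomposition is:
Bags: B1 = {2, 5, 8}  B2 = {3, 5, 8}  B3 = {3, 8, 9}  B4 = {4, 5, 8}  B5 = {5, 8, 10}  B6 = {1, 5, 8}  B7 = {1, 6, 8}  B8 = {3, 7, 8}
Tree: B1–B2, B2–B3, B1–B4, B4–B5, B5–B6, B6–B7, B2–B8
Every bag has size at most 3, so the width is 3 − 1 = 2 and tw(G) ≤ 2. On the other hand G contains the 3-clique {3, 8, 9}. A clique must lie in a single bag of any decomposition, so no decomposition can have width below 2. The upper and lower bounds meet at 2, so that is the treewidth.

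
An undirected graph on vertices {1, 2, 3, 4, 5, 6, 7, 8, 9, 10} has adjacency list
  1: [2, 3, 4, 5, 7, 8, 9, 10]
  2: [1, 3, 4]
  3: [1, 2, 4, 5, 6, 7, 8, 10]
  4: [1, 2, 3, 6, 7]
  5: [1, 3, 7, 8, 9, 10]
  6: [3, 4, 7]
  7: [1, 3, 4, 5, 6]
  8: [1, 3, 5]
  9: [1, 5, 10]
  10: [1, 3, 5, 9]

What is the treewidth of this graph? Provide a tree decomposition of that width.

Treewidth 3.
One such decomposition:
Bags: B1 = {1, 3, 5, 10}  B2 = {1, 3, 5, 7}  B3 = {1, 3, 4, 7}  B4 = {1, 5, 9, 10}  B5 = {1, 2, 3, 4}  B6 = {3, 4, 6, 7}  B7 = {1, 3, 5, 8}
Tree: B1–B2, B2–B3, B1–B4, B3–B5, B3–B6, B2–B7

Every bag has size at most 4, so the width is 4 − 1 = 3 and tw(G) ≤ 3. Conversely, {1, 5, 9, 10} is a clique of size 4, and the vertices of any clique must share a bag in every tree decomposition; so some bag has ≥ 4 vertices and tw(G) ≥ 3. Hence tw(G) = 3 exactly.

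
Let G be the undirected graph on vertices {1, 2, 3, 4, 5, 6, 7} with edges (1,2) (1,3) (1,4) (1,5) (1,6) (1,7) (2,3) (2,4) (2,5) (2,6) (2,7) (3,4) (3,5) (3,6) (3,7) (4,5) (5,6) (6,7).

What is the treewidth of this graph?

A width-4 tree decomposition is:
Bags: B1 = {1, 2, 3, 5, 6}  B2 = {1, 2, 3, 4, 5}  B3 = {1, 2, 3, 6, 7}
Tree: B1–B2, B1–B3
The largest bag has 5 vertices, giving width 4; this decomposition certifies tw(G) ≤ 4. For the lower bound, the 5 vertices {1, 2, 3, 4, 5} are pairwise adjacent, and any tree decomposition puts a clique entirely inside one bag — forcing width ≥ 4. Hence tw(G) = 4 exactly.

4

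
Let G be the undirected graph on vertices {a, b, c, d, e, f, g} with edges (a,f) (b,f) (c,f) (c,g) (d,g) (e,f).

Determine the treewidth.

A width-1 tree decomposition is:
Bags: B1 = {c, f}  B2 = {c, g}  B3 = {a, f}  B4 = {b, f}  B5 = {e, f}  B6 = {d, g}
Tree: B1–B2, B1–B3, B3–B4, B1–B5, B2–B6
Each bag holds 2 vertices, so the decomposition has width 1, which upper-bounds the treewidth. Any graph with an edge has treewidth ≥ 1, and G has the edge f–c. Hence tw(G) = 1 exactly.

1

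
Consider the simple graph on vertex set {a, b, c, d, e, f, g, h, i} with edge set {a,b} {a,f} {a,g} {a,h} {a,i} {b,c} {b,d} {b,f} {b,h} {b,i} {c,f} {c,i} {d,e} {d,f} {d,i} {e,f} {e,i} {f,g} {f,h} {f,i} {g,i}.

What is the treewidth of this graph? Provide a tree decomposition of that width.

Every bag has size at most 4, so the width is 4 − 1 = 3 and tw(G) ≤ 3. Conversely, {a, b, f, h} is a clique of size 4, and the vertices of any clique must share a bag in every tree decomposition; so some bag has ≥ 4 vertices and tw(G) ≥ 3. Combining the bounds, tw(G) = 3.

Treewidth 3.
Bags: B1 = {a, b, f, i}  B2 = {b, d, f, i}  B3 = {b, c, f, i}  B4 = {a, b, f, h}  B5 = {a, f, g, i}  B6 = {d, e, f, i}
Tree: B1–B2, B1–B3, B1–B4, B1–B5, B2–B6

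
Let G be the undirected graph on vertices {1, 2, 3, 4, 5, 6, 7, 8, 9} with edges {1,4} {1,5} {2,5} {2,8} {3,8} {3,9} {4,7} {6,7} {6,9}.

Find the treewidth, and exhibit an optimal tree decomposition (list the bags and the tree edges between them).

The largest bag has 3 vertices, giving width 2; this decomposition certifies tw(G) ≤ 2. For the lower bound, G contains the cycle 8–2–5–1–4–7–6–9–3–8, so G is not a forest; only forests have treewidth ≤ 1, hence tw(G) ≥ 2. Hence tw(G) = 2 exactly.

Treewidth 2.
One optimal decomposition is:
Bags: B1 = {2, 5, 8}  B2 = {1, 5, 8}  B3 = {1, 4, 8}  B4 = {4, 7, 8}  B5 = {6, 7, 8}  B6 = {6, 8, 9}  B7 = {3, 8, 9}
Tree: B1–B2, B2–B3, B3–B4, B4–B5, B5–B6, B6–B7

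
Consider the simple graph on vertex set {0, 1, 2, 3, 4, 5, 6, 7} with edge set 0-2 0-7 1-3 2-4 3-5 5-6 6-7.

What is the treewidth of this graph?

1

A width-1 tree decomposition is:
Bags: B1 = {2, 4}  B2 = {0, 2}  B3 = {0, 7}  B4 = {6, 7}  B5 = {5, 6}  B6 = {3, 5}  B7 = {1, 3}
Tree: B1–B2, B2–B3, B3–B4, B4–B5, B5–B6, B6–B7
Every bag has size at most 2, so the width is 2 − 1 = 1 and tw(G) ≤ 1. G has an edge, so its treewidth is at least 1. The upper and lower bounds meet at 1, so that is the treewidth.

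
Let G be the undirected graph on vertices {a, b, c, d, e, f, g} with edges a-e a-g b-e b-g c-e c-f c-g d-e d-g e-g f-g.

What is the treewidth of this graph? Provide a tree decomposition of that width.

Each bag holds 3 vertices, so the decomposition has width 2, which upper-bounds the treewidth. On the other hand G contains the 3-clique {d, e, g}. A clique must lie in a single bag of any decomposition, so no decomposition can have width below 2. Therefore the treewidth is 2.

Treewidth 2.
Bags: B1 = {d, e, g}  B2 = {a, e, g}  B3 = {c, e, g}  B4 = {b, e, g}  B5 = {c, f, g}
Tree: B1–B2, B2–B3, B3–B4, B3–B5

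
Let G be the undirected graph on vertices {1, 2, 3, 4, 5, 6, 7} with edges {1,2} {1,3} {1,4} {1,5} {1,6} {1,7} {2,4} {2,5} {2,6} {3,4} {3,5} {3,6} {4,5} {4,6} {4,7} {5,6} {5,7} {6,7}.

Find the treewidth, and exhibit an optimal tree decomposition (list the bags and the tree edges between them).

Treewidth 4.
One such decomposition:
Bags: B1 = {1, 4, 5, 6, 7}  B2 = {1, 2, 4, 5, 6}  B3 = {1, 3, 4, 5, 6}
Tree: B1–B2, B1–B3

Every bag has size at most 5, so the width is 5 − 1 = 4 and tw(G) ≤ 4. For the lower bound, the 5 vertices {1, 2, 4, 5, 6} are pairwise adjacent, and any tree decomposition puts a clique entirely inside one bag — forcing width ≥ 4. Combining the bounds, tw(G) = 4.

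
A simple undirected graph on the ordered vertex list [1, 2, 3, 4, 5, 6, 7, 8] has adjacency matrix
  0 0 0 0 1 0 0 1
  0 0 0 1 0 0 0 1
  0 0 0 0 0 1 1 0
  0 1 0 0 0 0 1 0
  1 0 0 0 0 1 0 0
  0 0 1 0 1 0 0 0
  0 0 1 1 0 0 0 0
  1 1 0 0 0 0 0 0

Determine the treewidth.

2

A width-2 tree decomposition is:
Bags: B1 = {3, 4, 7}  B2 = {3, 4, 6}  B3 = {4, 5, 6}  B4 = {1, 4, 5}  B5 = {1, 4, 8}  B6 = {2, 4, 8}
Tree: B1–B2, B2–B3, B3–B4, B4–B5, B5–B6
Each bag holds 3 vertices, so the decomposition has width 2, which upper-bounds the treewidth. The edges 4–7–3–6–5–1–8–2–4 form a cycle, so G is not a tree and its treewidth is at least 2. The upper and lower bounds meet at 2, so that is the treewidth.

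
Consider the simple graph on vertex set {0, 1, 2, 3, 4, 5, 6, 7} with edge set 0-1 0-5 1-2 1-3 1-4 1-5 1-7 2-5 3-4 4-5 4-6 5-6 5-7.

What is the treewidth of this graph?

2

A width-2 tree decomposition is:
Bags: B1 = {1, 2, 5}  B2 = {1, 4, 5}  B3 = {0, 1, 5}  B4 = {4, 5, 6}  B5 = {1, 5, 7}  B6 = {1, 3, 4}
Tree: B1–B2, B1–B3, B2–B4, B3–B5, B2–B6
Each bag holds 3 vertices, so the decomposition has width 2, which upper-bounds the treewidth. For the lower bound, the 3 vertices {1, 3, 4} are pairwise adjacent, and any tree decomposition puts a clique entirely inside one bag — forcing width ≥ 2. The upper and lower bounds meet at 2, so that is the treewidth.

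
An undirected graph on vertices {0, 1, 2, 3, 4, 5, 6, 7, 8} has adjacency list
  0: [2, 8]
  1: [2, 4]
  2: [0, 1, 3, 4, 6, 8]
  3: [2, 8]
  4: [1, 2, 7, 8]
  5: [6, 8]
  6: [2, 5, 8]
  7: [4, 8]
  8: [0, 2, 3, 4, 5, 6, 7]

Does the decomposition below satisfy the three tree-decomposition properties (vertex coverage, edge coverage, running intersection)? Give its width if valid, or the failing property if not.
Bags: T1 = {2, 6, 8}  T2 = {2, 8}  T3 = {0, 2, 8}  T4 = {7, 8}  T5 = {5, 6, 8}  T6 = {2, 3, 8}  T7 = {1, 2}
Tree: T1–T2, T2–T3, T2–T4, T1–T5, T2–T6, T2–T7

A tree decomposition must satisfy three properties: every vertex lies in some bag; for every edge, both endpoints lie together in some bag; and for every vertex, the bags containing it form a connected subtree. Here vertex 4 appears in no bag, so the decomposition is invalid.

No — vertex 4 appears in no bag.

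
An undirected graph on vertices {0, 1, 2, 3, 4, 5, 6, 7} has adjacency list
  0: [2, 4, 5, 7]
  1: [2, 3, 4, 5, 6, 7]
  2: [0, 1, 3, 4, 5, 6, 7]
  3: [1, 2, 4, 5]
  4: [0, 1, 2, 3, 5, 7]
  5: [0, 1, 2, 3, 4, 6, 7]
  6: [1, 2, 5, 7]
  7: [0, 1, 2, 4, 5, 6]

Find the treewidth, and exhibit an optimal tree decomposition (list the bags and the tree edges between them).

The largest bag has 5 vertices, giving width 4; this decomposition certifies tw(G) ≤ 4. On the other hand G contains the 5-clique {0, 2, 4, 5, 7}. A clique must lie in a single bag of any decomposition, so no decomposition can have width below 4. The upper and lower bounds meet at 4, so that is the treewidth.

Treewidth 4.
Bags: B1 = {1, 2, 3, 4, 5}  B2 = {1, 2, 4, 5, 7}  B3 = {0, 2, 4, 5, 7}  B4 = {1, 2, 5, 6, 7}
Tree: B1–B2, B2–B3, B2–B4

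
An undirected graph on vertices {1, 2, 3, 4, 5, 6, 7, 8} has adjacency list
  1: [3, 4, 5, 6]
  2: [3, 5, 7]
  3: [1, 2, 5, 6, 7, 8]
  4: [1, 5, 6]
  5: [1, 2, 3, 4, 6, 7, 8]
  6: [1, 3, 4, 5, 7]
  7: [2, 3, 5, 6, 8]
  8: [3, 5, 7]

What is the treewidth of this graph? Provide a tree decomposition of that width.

The largest bag has 4 vertices, giving width 3; this decomposition certifies tw(G) ≤ 3. On the other hand G contains the 4-clique {1, 3, 5, 6}. A clique must lie in a single bag of any decomposition, so no decomposition can have width below 3. Combining the bounds, tw(G) = 3.

Treewidth 3.
One optimal decomposition is:
Bags: B1 = {1, 4, 5, 6}  B2 = {1, 3, 5, 6}  B3 = {3, 5, 6, 7}  B4 = {3, 5, 7, 8}  B5 = {2, 3, 5, 7}
Tree: B1–B2, B2–B3, B3–B4, B3–B5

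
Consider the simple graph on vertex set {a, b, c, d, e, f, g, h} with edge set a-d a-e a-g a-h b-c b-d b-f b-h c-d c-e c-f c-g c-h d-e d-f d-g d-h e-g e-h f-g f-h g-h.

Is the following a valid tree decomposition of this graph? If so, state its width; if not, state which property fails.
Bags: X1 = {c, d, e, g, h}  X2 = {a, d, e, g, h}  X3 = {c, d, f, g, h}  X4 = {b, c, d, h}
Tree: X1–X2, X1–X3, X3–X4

A tree decomposition must satisfy three properties: every vertex lies in some bag; for every edge, both endpoints lie together in some bag; and for every vertex, the bags containing it form a connected subtree. Here edge (f,b) lies in no bag, so the decomposition is invalid.

No — edge (f,b) lies in no bag.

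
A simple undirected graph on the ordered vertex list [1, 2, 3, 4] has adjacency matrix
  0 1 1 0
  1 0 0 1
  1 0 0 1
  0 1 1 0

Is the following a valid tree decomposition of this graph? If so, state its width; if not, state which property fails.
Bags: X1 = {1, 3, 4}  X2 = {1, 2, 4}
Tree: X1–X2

Yes; width 2.

Vertex coverage: the bags together contain {1, 2, 3, 4}, the full vertex set. Edge coverage: each edge of G has both endpoints in at least one bag. Running intersection: for every vertex, the bags containing it form a connected subtree. All three properties hold, so this is a valid tree decomposition of width max|bag| − 1 = 2, and hence tw(G) ≤ 2.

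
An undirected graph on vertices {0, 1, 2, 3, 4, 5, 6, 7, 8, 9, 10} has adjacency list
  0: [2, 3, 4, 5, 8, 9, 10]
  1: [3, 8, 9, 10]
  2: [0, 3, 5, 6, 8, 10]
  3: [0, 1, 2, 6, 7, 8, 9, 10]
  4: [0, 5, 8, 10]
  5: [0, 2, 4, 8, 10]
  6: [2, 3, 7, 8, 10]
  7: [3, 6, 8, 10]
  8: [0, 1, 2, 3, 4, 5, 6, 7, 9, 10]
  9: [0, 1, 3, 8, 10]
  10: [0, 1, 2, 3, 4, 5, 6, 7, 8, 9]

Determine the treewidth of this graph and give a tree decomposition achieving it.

Treewidth 4.
One such decomposition:
Bags: B1 = {2, 3, 6, 8, 10}  B2 = {3, 6, 7, 8, 10}  B3 = {0, 2, 3, 8, 10}  B4 = {0, 3, 8, 9, 10}  B5 = {1, 3, 8, 9, 10}  B6 = {0, 2, 5, 8, 10}  B7 = {0, 4, 5, 8, 10}
Tree: B1–B2, B1–B3, B3–B4, B4–B5, B3–B6, B6–B7

Each bag holds 5 vertices, so the decomposition has width 4, which upper-bounds the treewidth. On the other hand G contains the 5-clique {0, 3, 8, 9, 10}. A clique must lie in a single bag of any decomposition, so no decomposition can have width below 4. Combining the bounds, tw(G) = 4.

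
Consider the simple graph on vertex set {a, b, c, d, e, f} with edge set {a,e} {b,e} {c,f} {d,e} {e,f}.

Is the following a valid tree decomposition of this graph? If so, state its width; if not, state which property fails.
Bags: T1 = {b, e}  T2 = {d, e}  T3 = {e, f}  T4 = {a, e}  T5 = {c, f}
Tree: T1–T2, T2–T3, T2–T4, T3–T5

Checking the three conditions: (i) the bags cover all of {a, b, c, d, e, f}; (ii) for each edge, some bag contains both endpoints; (iii) the bags containing any fixed vertex form a subtree. All hold, so the decomposition is valid with width 2 − 1 = 1.

Yes; width 1.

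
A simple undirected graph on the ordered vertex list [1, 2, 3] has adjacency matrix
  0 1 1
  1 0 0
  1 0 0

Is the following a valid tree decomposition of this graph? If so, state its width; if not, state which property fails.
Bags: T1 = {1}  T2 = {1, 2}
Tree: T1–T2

No — vertex 3 appears in no bag.

A tree decomposition must satisfy three properties: every vertex lies in some bag; for every edge, both endpoints lie together in some bag; and for every vertex, the bags containing it form a connected subtree. Here vertex 3 appears in no bag, so the decomposition is invalid.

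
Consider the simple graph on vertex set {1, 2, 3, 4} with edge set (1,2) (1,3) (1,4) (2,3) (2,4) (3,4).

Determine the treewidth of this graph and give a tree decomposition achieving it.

With just one bag of size 4, the width is 4 − 1 = 3, so tw(G) ≤ 3. On the other hand G contains the 4-clique {1, 2, 3, 4}. A clique must lie in a single bag of any decomposition, so no decomposition can have width below 3. Combining the bounds, tw(G) = 3.

Treewidth 3.
One optimal decomposition is:
Bags: B1 = {1, 2, 3, 4}
Tree: (single bag)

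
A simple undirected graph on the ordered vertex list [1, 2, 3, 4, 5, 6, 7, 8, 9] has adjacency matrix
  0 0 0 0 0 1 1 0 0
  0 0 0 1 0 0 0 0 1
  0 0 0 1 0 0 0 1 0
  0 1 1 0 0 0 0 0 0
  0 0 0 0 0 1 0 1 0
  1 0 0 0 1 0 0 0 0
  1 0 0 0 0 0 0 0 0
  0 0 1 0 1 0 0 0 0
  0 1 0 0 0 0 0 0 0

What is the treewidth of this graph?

A width-1 tree decomposition is:
Bags: B1 = {2, 9}  B2 = {2, 4}  B3 = {3, 4}  B4 = {3, 8}  B5 = {5, 8}  B6 = {5, 6}  B7 = {1, 6}  B8 = {1, 7}
Tree: B1–B2, B2–B3, B3–B4, B4–B5, B5–B6, B6–B7, B7–B8
Each bag holds 2 vertices, so the decomposition has width 1, which upper-bounds the treewidth. Since G has at least one edge (e.g. 9–2), it is not an edgeless graph, so tw(G) ≥ 1. Combining the bounds, tw(G) = 1.

1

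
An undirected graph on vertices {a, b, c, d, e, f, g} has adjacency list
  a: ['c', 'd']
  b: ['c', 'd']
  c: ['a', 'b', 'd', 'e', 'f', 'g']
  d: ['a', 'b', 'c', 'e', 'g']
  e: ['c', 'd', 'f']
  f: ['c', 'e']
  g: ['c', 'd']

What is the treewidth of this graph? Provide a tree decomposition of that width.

Treewidth 2.
One such decomposition:
Bags: B1 = {c, d, e}  B2 = {c, d, g}  B3 = {c, e, f}  B4 = {a, c, d}  B5 = {b, c, d}
Tree: B1–B2, B1–B3, B2–B4, B1–B5

The largest bag has 3 vertices, giving width 2; this decomposition certifies tw(G) ≤ 2. For the lower bound, the 3 vertices {c, d, g} are pairwise adjacent, and any tree decomposition puts a clique entirely inside one bag — forcing width ≥ 2. The upper and lower bounds meet at 2, so that is the treewidth.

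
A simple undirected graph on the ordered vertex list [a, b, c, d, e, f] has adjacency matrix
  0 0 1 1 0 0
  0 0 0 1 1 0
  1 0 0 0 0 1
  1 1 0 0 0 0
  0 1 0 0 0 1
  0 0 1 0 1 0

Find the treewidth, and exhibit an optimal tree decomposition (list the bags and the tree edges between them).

Every bag has size at most 3, so the width is 3 − 1 = 2 and tw(G) ≤ 2. For the lower bound, G contains the cycle e–f–c–a–d–b–e, so G is not a forest; only forests have treewidth ≤ 1, hence tw(G) ≥ 2. The upper and lower bounds meet at 2, so that is the treewidth.

Treewidth 2.
One optimal decomposition is:
Bags: B1 = {c, e, f}  B2 = {a, c, e}  B3 = {a, d, e}  B4 = {b, d, e}
Tree: B1–B2, B2–B3, B3–B4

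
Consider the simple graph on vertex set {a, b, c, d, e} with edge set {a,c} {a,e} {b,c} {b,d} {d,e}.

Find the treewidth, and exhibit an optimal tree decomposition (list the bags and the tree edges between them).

Treewidth 2.
One such decomposition:
Bags: B1 = {b, d, e}  B2 = {b, c, e}  B3 = {a, c, e}
Tree: B1–B2, B2–B3

Every bag has size at most 3, so the width is 3 − 1 = 2 and tw(G) ≤ 2. The edges e–d–b–c–a–e form a cycle, so G is not a tree and its treewidth is at least 2. Hence tw(G) = 2 exactly.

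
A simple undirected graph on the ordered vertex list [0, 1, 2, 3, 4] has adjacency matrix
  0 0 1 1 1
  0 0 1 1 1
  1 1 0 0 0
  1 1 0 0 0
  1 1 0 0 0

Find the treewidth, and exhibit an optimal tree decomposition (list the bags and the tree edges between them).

The largest bag has 3 vertices, giving width 2; this decomposition certifies tw(G) ≤ 2. Since 3–1–2–0–3 is a cycle in G, G is not acyclic. Forests are exactly the graphs of treewidth ≤ 1, so tw(G) ≥ 2. Hence tw(G) = 2 exactly.

Treewidth 2.
Bags: B1 = {0, 1, 3}  B2 = {0, 1, 2}  B3 = {0, 1, 4}
Tree: B1–B2, B2–B3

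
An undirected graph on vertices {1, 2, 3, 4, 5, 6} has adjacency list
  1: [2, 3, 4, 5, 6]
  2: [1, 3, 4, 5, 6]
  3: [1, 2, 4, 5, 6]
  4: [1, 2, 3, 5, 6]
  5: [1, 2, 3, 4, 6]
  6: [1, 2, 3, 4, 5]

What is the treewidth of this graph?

5

A width-5 tree decomposition is:
Bags: B1 = {1, 2, 3, 4, 5, 6}
Tree: (single bag)
A single bag containing all 6 vertices is trivially a valid decomposition of width 5. On the other hand G contains the 6-clique {1, 2, 3, 4, 5, 6}. A clique must lie in a single bag of any decomposition, so no decomposition can have width below 5. Combining the bounds, tw(G) = 5.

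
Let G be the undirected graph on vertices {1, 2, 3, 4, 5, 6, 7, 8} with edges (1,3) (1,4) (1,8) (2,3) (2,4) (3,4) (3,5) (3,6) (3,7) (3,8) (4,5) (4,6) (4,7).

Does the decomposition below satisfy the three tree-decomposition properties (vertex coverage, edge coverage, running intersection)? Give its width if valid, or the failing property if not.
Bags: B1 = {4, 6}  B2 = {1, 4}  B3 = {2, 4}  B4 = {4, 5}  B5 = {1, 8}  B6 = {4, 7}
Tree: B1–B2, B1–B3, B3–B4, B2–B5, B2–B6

A tree decomposition must satisfy three properties: every vertex lies in some bag; for every edge, both endpoints lie together in some bag; and for every vertex, the bags containing it form a connected subtree. Here vertex 3 appears in no bag, so the decomposition is invalid.

No — vertex 3 appears in no bag.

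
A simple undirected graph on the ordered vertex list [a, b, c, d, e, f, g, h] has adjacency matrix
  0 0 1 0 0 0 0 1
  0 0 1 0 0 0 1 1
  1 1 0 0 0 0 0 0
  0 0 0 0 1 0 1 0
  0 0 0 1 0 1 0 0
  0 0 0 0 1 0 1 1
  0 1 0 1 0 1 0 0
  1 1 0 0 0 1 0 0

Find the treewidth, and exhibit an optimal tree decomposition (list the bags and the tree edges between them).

Treewidth 2.
Bags: B1 = {a, b, c}  B2 = {a, b, h}  B3 = {b, g, h}  B4 = {f, g, h}  B5 = {d, f, g}  B6 = {d, e, f}
Tree: B1–B2, B2–B3, B3–B4, B4–B5, B5–B6

Every bag has size at most 3, so the width is 3 − 1 = 2 and tw(G) ≤ 2. The edges c–a–h–b–c form a cycle, so G is not a tree and its treewidth is at least 2. Therefore the treewidth is 2.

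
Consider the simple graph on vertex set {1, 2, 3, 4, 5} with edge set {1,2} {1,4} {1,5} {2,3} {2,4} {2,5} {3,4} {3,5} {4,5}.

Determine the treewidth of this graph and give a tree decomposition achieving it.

Treewidth 3.
One such decomposition:
Bags: B1 = {2, 3, 4, 5}  B2 = {1, 2, 4, 5}
Tree: B1–B2

The largest bag has 4 vertices, giving width 3; this decomposition certifies tw(G) ≤ 3. For the lower bound, the 4 vertices {1, 2, 4, 5} are pairwise adjacent, and any tree decomposition puts a clique entirely inside one bag — forcing width ≥ 3. The upper and lower bounds meet at 3, so that is the treewidth.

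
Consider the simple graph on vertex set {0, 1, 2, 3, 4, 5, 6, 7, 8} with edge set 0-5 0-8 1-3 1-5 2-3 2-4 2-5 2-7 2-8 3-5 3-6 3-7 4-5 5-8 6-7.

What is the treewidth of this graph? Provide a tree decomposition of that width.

Treewidth 2.
One optimal decomposition is:
Bags: B1 = {2, 3, 5}  B2 = {2, 3, 7}  B3 = {2, 5, 8}  B4 = {0, 5, 8}  B5 = {2, 4, 5}  B6 = {1, 3, 5}  B7 = {3, 6, 7}
Tree: B1–B2, B1–B3, B3–B4, B3–B5, B1–B6, B2–B7

Every bag has size at most 3, so the width is 3 − 1 = 2 and tw(G) ≤ 2. For the lower bound, the 3 vertices {0, 5, 8} are pairwise adjacent, and any tree decomposition puts a clique entirely inside one bag — forcing width ≥ 2. Therefore the treewidth is 2.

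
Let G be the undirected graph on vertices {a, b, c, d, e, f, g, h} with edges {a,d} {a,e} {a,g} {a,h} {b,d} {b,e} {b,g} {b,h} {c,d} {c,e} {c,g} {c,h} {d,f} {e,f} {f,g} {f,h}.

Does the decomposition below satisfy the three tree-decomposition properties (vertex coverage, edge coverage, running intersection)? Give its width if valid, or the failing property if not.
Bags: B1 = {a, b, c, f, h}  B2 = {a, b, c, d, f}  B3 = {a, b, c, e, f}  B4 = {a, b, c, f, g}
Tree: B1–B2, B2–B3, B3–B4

Yes; width 4.

Every vertex of G appears in some bag (union = {a, b, c, d, e, f, g, h}); every edge is covered by a bag; and for each vertex v the set of bags containing v is connected in the bag tree. The decomposition is therefore valid. The largest bag has 5 vertices, so the width is 4.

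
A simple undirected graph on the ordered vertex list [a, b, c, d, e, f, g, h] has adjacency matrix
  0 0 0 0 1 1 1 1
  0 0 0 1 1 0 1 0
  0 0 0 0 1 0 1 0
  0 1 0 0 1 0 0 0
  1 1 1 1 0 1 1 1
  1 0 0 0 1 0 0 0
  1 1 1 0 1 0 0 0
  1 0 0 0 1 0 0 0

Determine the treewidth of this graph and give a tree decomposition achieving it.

Treewidth 2.
Bags: B1 = {c, e, g}  B2 = {a, e, g}  B3 = {a, e, f}  B4 = {a, e, h}  B5 = {b, e, g}  B6 = {b, d, e}
Tree: B1–B2, B2–B3, B3–B4, B1–B5, B5–B6

Every bag has size at most 3, so the width is 3 − 1 = 2 and tw(G) ≤ 2. For the lower bound, the 3 vertices {b, d, e} are pairwise adjacent, and any tree decomposition puts a clique entirely inside one bag — forcing width ≥ 2. Therefore the treewidth is 2.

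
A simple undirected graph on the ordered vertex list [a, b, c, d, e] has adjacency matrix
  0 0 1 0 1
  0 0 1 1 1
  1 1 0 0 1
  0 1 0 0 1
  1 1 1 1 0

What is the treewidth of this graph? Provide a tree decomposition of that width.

The largest bag has 3 vertices, giving width 2; this decomposition certifies tw(G) ≤ 2. For the lower bound, the 3 vertices {b, d, e} are pairwise adjacent, and any tree decomposition puts a clique entirely inside one bag — forcing width ≥ 2. Therefore the treewidth is 2.

Treewidth 2.
Bags: B1 = {b, c, e}  B2 = {b, d, e}  B3 = {a, c, e}
Tree: B1–B2, B1–B3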